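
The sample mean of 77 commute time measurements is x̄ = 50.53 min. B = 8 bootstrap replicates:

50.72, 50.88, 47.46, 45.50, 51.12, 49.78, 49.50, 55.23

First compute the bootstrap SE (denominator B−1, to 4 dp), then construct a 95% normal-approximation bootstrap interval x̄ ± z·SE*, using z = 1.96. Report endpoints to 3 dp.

Mean of replicates = 50.0237; sum of squared deviations = 56.8956; SE* = √(56.8956/7) = 2.8510
Margin = 1.96 × 2.8510 = 5.5880
Interval: 50.53 ± 5.5880

(44.942, 56.118)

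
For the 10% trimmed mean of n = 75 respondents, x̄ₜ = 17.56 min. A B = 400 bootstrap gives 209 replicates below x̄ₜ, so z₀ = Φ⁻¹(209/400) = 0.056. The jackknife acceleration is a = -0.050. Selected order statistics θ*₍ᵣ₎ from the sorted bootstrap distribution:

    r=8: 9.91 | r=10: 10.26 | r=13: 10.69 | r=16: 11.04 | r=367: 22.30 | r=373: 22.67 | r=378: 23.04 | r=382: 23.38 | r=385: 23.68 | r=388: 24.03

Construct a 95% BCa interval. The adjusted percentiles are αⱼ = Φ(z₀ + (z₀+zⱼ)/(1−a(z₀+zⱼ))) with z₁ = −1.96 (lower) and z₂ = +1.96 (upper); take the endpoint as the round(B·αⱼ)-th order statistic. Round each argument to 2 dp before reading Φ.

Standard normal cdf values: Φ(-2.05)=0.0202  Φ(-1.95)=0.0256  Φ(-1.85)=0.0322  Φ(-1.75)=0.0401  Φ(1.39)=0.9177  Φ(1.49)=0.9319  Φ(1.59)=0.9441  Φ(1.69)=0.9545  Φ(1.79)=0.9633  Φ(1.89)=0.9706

Lower: z₀ + z₁ = 0.056 + (-1.960) = -1.904; 1 − a(z₀+z₁) = 1 − (-0.050)(-1.904) = 0.9048; argument = 0.056 + (-1.904)/0.9048 = -2.0483 → -2.05.
α₁ = Φ(-2.05) = 0.0202; rank = round(400 × 0.0202) = 8; θ*₍8₎ = 9.91.
Upper: z₀ + z₂ = 2.016; 1 − a(z₀+z₂) = 1.1008; argument = 1.8874 → 1.89; α₂ = 0.9706; rank = 388; θ*₍388₎ = 24.03.

(9.91, 24.03)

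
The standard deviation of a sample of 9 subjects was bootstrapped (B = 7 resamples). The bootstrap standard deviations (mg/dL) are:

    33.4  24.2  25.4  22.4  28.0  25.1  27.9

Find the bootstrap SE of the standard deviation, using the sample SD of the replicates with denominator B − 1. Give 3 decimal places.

Bootstrap SE is the standard deviation of the 7 replicate standard deviations.
Mean of replicates: (33.4 + 24.2 + 25.4 + 22.4 + 28.0 + 25.1 + 27.9) / 7 = 186.4000 / 7 = 26.6286
Sum of squared deviations: (+6.7714)² + (−2.4286)² + (−1.2286)² + (−4.2286)² + (+1.3714)² + (−1.5286)² + (+1.2714)² = 76.9743
Variance = 76.9743 / 6 = 12.8290
SE* = √12.8290

SE* = 3.582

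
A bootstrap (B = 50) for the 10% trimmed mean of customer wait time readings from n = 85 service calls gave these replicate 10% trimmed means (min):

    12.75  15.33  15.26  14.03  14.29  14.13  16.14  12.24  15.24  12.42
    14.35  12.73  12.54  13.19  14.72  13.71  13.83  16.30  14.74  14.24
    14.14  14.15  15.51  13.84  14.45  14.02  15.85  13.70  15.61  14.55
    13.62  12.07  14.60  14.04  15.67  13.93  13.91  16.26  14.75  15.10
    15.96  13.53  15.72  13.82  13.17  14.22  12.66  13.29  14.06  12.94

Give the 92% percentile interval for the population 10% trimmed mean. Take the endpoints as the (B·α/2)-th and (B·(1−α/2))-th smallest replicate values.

Sorted replicates: 12.07, 12.24, 12.42, 12.54, 12.66, 12.73, 12.75, 12.94, 13.17, 13.19, 13.29, 13.53, 13.62, 13.70, 13.71, 13.82, 13.83, 13.84, 13.91, 13.93, 14.02, 14.03, 14.04, 14.06, 14.13, 14.14, 14.15, 14.22, 14.24, 14.29, 14.35, 14.45, 14.55, 14.60, 14.72, 14.74, 14.75, 15.10, 15.24, 15.26, 15.33, 15.51, 15.61, 15.67, 15.72, 15.85, 15.96, 16.14, 16.26, 16.30
α = 0.08; lower rank = 50 × 0.040 = 2; upper rank = 50 × 0.960 = 48.
The 2nd smallest replicate is 12.24; the 48th is 16.14.

(12.24, 16.14)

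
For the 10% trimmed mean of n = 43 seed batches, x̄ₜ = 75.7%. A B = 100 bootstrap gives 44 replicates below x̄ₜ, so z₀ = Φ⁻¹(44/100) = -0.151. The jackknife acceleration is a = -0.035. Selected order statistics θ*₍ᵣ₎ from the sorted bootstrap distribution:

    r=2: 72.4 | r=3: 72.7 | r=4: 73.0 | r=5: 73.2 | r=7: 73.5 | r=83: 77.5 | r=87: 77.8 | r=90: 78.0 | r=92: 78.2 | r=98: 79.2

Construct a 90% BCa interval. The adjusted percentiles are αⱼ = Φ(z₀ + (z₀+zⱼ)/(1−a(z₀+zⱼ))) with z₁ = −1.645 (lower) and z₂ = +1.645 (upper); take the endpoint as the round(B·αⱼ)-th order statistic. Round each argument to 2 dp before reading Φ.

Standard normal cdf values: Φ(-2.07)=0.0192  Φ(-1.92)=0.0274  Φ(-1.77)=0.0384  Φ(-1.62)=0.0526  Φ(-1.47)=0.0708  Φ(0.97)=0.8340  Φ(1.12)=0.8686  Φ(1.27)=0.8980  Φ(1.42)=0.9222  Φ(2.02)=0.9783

(72.4, 78.0)

Lower: z₀ + z₁ = -0.151 + (-1.645) = -1.796; 1 − a(z₀+z₁) = 1 − (-0.035)(-1.796) = 0.9371; argument = -0.151 + (-1.796)/0.9371 = -2.0675 → -2.07.
α₁ = Φ(-2.07) = 0.0192; rank = round(100 × 0.0192) = 2; θ*₍2₎ = 72.4.
Upper: z₀ + z₂ = 1.494; 1 − a(z₀+z₂) = 1.0523; argument = 1.2688 → 1.27; α₂ = 0.8980; rank = 90; θ*₍90₎ = 78.0.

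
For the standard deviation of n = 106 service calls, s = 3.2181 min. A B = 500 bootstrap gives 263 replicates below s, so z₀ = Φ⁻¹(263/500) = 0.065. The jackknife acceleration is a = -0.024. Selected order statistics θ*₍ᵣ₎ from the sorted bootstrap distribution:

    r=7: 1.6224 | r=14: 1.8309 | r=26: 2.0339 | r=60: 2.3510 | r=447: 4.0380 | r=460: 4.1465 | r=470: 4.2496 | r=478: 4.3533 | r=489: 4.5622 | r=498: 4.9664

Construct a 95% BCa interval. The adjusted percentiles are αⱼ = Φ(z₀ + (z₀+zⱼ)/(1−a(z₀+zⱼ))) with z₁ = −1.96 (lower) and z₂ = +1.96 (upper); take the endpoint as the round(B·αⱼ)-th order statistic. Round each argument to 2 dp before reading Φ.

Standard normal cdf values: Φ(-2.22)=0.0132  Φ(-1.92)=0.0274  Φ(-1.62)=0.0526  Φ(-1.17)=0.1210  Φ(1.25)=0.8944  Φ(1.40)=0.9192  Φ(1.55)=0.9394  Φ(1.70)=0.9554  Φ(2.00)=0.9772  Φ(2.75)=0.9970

Lower: z₀ + z₁ = 0.065 + (-1.960) = -1.895; 1 − a(z₀+z₁) = 1 − (-0.024)(-1.895) = 0.9545; argument = 0.065 + (-1.895)/0.9545 = -1.9203 → -1.92.
α₁ = Φ(-1.92) = 0.0274; rank = round(500 × 0.0274) = 14; θ*₍14₎ = 1.8309.
Upper: z₀ + z₂ = 2.025; 1 − a(z₀+z₂) = 1.0486; argument = 1.9961 → 2.00; α₂ = 0.9772; rank = 489; θ*₍489₎ = 4.5622.

(1.8309, 4.5622)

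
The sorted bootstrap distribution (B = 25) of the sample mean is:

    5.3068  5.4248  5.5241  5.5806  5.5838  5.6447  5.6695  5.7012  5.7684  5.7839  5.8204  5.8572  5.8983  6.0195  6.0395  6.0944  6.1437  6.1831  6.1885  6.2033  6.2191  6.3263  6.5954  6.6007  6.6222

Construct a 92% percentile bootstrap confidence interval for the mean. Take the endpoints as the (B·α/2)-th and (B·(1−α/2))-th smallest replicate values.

(5.3068, 6.6007)

α = 0.08; lower rank = 25 × 0.040 = 1; upper rank = 25 × 0.960 = 24.
The 1st smallest replicate is 5.3068; the 24th is 6.6007.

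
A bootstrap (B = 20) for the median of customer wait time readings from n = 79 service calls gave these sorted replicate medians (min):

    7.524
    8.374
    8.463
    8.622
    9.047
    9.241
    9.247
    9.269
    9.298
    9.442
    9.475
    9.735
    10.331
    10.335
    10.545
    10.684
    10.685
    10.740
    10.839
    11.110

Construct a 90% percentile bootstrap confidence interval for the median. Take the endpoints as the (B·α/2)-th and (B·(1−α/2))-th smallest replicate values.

(7.524, 10.839)

α = 0.10; lower rank = 20 × 0.050 = 1; upper rank = 20 × 0.950 = 19.
The 1st smallest replicate is 7.524; the 19th is 10.839.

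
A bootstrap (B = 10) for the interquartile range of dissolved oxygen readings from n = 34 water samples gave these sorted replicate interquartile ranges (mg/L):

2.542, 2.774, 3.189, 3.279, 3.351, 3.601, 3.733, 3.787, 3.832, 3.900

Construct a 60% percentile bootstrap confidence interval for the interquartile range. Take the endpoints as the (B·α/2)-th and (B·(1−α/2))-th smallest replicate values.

α = 0.40; lower rank = 10 × 0.200 = 2; upper rank = 10 × 0.800 = 8.
The 2nd smallest replicate is 2.774; the 8th is 3.787.

(2.774, 3.787)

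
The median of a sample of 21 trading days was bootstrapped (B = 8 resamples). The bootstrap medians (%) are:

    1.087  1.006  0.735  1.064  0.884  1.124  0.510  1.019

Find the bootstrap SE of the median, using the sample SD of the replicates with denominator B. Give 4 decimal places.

Bootstrap SE is the standard deviation of the 8 replicate medians.
Mean of replicates: (1.087 + 1.006 + 0.735 + 1.064 + 0.884 + 1.124 + 0.510 + 1.019) / 8 = 7.42900 / 8 = 0.92863
Sum of squared deviations: (+0.15837)² + (+0.07737)² + (−0.19363)² + (+0.13538)² + (−0.04463)² + (+0.19538)² + (−0.41863)² + (+0.09037)² = 0.31046
Variance = 0.31046 / 8 = 0.03881
SE* = √0.03881

SE* = 0.1970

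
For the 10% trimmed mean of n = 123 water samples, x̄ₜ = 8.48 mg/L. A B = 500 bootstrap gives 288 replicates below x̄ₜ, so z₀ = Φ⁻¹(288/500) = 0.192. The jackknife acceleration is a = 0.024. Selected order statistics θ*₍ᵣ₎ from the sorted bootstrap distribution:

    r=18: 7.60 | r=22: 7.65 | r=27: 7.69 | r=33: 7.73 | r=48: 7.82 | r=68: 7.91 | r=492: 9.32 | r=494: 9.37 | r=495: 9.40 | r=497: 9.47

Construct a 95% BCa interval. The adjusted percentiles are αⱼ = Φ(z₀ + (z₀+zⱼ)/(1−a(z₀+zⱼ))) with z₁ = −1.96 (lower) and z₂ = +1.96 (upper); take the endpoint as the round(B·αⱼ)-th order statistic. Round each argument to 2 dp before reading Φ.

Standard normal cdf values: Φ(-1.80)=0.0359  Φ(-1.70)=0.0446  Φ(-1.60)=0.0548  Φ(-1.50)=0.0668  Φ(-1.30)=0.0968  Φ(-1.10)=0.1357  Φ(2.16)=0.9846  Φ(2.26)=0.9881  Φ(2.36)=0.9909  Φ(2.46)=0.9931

(7.73, 9.47)

Lower: z₀ + z₁ = 0.192 + (-1.960) = -1.768; 1 − a(z₀+z₁) = 1 − (0.024)(-1.768) = 1.0424; argument = 0.192 + (-1.768)/1.0424 = -1.5040 → -1.50.
α₁ = Φ(-1.50) = 0.0668; rank = round(500 × 0.0668) = 33; θ*₍33₎ = 7.73.
Upper: z₀ + z₂ = 2.152; 1 − a(z₀+z₂) = 0.9484; argument = 2.4612 → 2.46; α₂ = 0.9931; rank = 497; θ*₍497₎ = 9.47.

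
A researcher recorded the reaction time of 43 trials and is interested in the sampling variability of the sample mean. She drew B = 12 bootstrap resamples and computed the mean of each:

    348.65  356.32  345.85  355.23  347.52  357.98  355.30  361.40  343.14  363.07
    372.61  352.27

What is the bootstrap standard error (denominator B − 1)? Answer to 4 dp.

Bootstrap SE is the standard deviation of the 12 replicate means.
Mean of replicates: (348.65 + 356.32 + 345.85 + 355.23 + 347.52 + 357.98 + 355.30 + 361.40 + 343.14 + 363.07 + 372.61 + 352.27) / 12 = 4259.34000 / 12 = 354.94500
Sum of squared deviations: (−6.29500)² + (+1.37500)² + (−9.09500)² + (+0.28500)² + (−7.42500)² + (+3.03500)² + (+0.35500)² + (+6.45500)² + (−11.80500)² + (+8.12500)² + (+17.66500)² + (−2.67500)² = 755.03430
Variance = 755.03430 / 11 = 68.63948
SE* = √68.63948

SE* = 8.2849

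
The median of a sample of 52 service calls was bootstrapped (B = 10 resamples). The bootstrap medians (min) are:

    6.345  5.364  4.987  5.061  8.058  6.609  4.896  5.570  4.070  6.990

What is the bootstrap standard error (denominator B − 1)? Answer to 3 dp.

SE* = 1.189

Bootstrap SE is the standard deviation of the 10 replicate medians.
Mean of replicates: (6.345 + 5.364 + 4.987 + 5.061 + 8.058 + 6.609 + 4.896 + 5.570 + 4.070 + 6.990) / 10 = 57.9500 / 10 = 5.7950
Sum of squared deviations: (+0.5500)² + (−0.4310)² + (−0.8080)² + (−0.7340)² + (+2.2630)² + (+0.8140)² + (−0.8990)² + (−0.2250)² + (−1.7250)² + (+1.1950)² = 12.7261
Variance = 12.7261 / 9 = 1.4140
SE* = √1.4140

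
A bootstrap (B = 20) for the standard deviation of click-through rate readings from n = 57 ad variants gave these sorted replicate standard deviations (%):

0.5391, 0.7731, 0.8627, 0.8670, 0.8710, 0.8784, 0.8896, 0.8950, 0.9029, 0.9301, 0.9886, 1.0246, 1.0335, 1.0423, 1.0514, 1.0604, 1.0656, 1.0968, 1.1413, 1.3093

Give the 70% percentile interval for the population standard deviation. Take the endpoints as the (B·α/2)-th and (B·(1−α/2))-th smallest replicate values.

α = 0.30; lower rank = 20 × 0.150 = 3; upper rank = 20 × 0.850 = 17.
The 3rd smallest replicate is 0.8627; the 17th is 1.0656.

(0.8627, 1.0656)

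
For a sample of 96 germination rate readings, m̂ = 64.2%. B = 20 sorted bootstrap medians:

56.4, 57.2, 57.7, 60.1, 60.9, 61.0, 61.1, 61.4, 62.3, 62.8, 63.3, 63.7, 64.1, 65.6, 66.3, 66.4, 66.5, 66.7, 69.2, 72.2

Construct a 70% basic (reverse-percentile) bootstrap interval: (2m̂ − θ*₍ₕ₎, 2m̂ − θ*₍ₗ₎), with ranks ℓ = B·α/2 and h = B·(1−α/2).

Percentile endpoints at ranks 3 and 17: θ*₍3₎ = 57.7, θ*₍17₎ = 66.5.
Basic interval reflects these around m̂:
  lower = 2 × 64.2 − 66.5 = 61.9
  upper = 2 × 64.2 − 57.7 = 70.7

(61.9, 70.7)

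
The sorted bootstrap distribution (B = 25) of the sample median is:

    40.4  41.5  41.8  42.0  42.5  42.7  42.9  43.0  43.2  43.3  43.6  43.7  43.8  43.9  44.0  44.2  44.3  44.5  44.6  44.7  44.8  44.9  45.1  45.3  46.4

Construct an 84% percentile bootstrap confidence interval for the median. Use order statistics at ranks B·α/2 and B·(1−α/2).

(41.5, 45.1)

α = 0.16; lower rank = 25 × 0.080 = 2; upper rank = 25 × 0.920 = 23.
The 2nd smallest replicate is 41.5; the 23rd is 45.1.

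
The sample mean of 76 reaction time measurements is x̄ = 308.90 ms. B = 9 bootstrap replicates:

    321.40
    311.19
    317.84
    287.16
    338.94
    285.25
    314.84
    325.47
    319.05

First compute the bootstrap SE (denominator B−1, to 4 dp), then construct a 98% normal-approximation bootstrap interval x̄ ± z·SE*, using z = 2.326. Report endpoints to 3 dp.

Mean of replicates = 313.4600; sum of squared deviations = 2401.4980; SE* = √(2401.4980/8) = 17.3259
Margin = 2.326 × 17.3259 = 40.3000
Interval: 308.90 ± 40.3000

(268.600, 349.200)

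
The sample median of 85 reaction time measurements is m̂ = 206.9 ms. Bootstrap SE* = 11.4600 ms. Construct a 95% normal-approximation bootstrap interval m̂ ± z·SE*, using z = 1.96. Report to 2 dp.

(184.44, 229.36)

Margin = 1.96 × 11.4600 = 22.462
Interval: 206.9 ± 22.462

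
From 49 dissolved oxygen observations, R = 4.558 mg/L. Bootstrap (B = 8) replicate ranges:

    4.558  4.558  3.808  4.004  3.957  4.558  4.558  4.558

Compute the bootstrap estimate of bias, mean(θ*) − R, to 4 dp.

mean(θ*) = (4.558 + 4.558 + 3.808 + 4.004 + 3.957 + 4.558 + 4.558 + 4.558) / 8 = 4.31987
bias = 4.31987 − 4.558

bias = −0.2381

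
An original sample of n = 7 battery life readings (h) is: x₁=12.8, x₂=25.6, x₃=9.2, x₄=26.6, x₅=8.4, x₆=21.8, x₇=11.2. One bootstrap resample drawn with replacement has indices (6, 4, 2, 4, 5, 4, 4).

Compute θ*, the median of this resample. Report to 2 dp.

Resample values: 21.8, 26.6, 25.6, 26.6, 8.4, 26.6, 26.6.
Sorted: 8.4, 21.8, 25.6, 26.6, 26.6, 26.6, 26.6
Median = middle value = 26.60

θ* = 26.60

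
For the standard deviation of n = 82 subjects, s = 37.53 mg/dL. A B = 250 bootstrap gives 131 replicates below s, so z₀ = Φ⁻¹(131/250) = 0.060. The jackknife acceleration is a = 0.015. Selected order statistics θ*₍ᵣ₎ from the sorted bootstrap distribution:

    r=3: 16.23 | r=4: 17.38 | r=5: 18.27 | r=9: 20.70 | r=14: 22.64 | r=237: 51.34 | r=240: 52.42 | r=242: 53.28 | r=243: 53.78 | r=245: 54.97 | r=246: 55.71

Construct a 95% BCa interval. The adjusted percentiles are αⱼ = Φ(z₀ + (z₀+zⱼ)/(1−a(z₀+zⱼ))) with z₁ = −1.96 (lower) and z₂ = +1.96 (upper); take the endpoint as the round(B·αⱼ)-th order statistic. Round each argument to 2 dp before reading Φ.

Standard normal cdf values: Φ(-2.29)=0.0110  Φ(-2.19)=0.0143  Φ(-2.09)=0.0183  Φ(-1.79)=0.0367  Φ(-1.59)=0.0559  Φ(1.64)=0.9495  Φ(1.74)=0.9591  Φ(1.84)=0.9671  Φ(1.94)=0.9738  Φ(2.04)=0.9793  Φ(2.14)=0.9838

Lower: z₀ + z₁ = 0.060 + (-1.960) = -1.900; 1 − a(z₀+z₁) = 1 − (0.015)(-1.900) = 1.0285; argument = 0.060 + (-1.900)/1.0285 = -1.7874 → -1.79.
α₁ = Φ(-1.79) = 0.0367; rank = round(250 × 0.0367) = 9; θ*₍9₎ = 20.70.
Upper: z₀ + z₂ = 2.020; 1 − a(z₀+z₂) = 0.9697; argument = 2.1431 → 2.14; α₂ = 0.9838; rank = 246; θ*₍246₎ = 55.71.

(20.70, 55.71)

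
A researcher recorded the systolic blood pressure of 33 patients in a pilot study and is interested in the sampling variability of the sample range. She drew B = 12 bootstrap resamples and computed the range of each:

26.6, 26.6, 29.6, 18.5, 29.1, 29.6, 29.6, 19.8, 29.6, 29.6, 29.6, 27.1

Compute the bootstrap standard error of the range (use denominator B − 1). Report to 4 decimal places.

SE* = 3.9225

Bootstrap SE is the standard deviation of the 12 replicate ranges.
Mean of replicates: (26.6 + 26.6 + 29.6 + 18.5 + 29.1 + 29.6 + 29.6 + 19.8 + 29.6 + 29.6 + 29.6 + 27.1) / 12 = 325.30000 / 12 = 27.10833
Sum of squared deviations: (−0.50833)² + (−0.50833)² + (+2.49167)² + (−8.60833)² + (+1.99167)² + (+2.49167)² + (+2.49167)² + (−7.30833)² + (+2.49167)² + (+2.49167)² + (+2.49167)² + (−0.00833)² = 169.24917
Variance = 169.24917 / 11 = 15.38629
SE* = √15.38629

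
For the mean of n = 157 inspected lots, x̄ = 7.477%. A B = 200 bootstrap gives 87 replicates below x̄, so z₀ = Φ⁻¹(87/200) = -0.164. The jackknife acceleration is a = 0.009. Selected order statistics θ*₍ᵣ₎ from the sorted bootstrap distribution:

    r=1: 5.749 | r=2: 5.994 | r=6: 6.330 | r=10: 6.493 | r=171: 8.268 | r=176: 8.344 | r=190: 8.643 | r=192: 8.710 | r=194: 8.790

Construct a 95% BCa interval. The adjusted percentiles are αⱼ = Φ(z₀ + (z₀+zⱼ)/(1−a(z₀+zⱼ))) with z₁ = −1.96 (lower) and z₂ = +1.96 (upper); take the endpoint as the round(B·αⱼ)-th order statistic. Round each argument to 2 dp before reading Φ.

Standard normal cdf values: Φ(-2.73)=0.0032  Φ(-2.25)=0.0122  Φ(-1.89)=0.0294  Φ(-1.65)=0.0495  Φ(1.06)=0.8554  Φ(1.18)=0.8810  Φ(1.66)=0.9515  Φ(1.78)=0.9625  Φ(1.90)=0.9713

Lower: z₀ + z₁ = -0.164 + (-1.960) = -2.124; 1 − a(z₀+z₁) = 1 − (0.009)(-2.124) = 1.0191; argument = -0.164 + (-2.124)/1.0191 = -2.2482 → -2.25.
α₁ = Φ(-2.25) = 0.0122; rank = round(200 × 0.0122) = 2; θ*₍2₎ = 5.994.
Upper: z₀ + z₂ = 1.796; 1 − a(z₀+z₂) = 0.9838; argument = 1.6615 → 1.66; α₂ = 0.9515; rank = 190; θ*₍190₎ = 8.643.

(5.994, 8.643)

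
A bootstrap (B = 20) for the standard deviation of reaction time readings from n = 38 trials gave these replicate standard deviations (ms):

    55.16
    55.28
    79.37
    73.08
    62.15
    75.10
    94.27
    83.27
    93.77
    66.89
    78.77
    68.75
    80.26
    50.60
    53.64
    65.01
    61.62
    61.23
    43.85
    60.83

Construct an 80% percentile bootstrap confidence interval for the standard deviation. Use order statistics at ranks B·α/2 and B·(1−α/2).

(50.60, 83.27)

Sorted replicates: 43.85, 50.60, 53.64, 55.16, 55.28, 60.83, 61.23, 61.62, 62.15, 65.01, 66.89, 68.75, 73.08, 75.10, 78.77, 79.37, 80.26, 83.27, 93.77, 94.27
α = 0.20; lower rank = 20 × 0.100 = 2; upper rank = 20 × 0.900 = 18.
The 2nd smallest replicate is 50.60; the 18th is 83.27.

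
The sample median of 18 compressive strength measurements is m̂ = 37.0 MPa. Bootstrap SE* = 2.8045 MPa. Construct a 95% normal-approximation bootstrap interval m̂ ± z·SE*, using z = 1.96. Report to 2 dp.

(31.50, 42.50)

Margin = 1.96 × 2.8045 = 5.497
Interval: 37.0 ± 5.497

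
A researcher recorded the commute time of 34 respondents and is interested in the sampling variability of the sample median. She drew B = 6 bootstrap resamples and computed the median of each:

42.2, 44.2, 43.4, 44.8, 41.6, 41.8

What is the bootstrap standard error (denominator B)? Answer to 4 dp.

Bootstrap SE is the standard deviation of the 6 replicate medians.
Mean of replicates: (42.2 + 44.2 + 43.4 + 44.8 + 41.6 + 41.8) / 6 = 258.00000 / 6 = 43.00000
Sum of squared deviations: (−0.80000)² + (+1.20000)² + (+0.40000)² + (+1.80000)² + (−1.40000)² + (−1.20000)² = 8.88000
Variance = 8.88000 / 6 = 1.48000
SE* = √1.48000

SE* = 1.2166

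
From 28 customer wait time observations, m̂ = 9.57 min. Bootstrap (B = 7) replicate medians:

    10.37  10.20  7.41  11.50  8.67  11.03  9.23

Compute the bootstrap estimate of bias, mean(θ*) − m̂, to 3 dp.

bias = +0.203

mean(θ*) = (10.37 + 10.20 + 7.41 + 11.50 + 8.67 + 11.03 + 9.23) / 7 = 9.7729
bias = 9.7729 − 9.57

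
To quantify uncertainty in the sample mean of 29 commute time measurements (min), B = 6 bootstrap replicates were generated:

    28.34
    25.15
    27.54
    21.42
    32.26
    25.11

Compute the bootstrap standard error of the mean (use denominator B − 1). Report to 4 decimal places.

SE* = 3.6632

Bootstrap SE is the standard deviation of the 6 replicate means.
Mean of replicates: (28.34 + 25.15 + 27.54 + 21.42 + 32.26 + 25.11) / 6 = 159.82000 / 6 = 26.63667
Sum of squared deviations: (+1.70333)² + (−1.48667)² + (+0.90333)² + (−5.21667)² + (+5.62333)² + (−1.52667)² = 67.09373
Variance = 67.09373 / 5 = 13.41875
SE* = √13.41875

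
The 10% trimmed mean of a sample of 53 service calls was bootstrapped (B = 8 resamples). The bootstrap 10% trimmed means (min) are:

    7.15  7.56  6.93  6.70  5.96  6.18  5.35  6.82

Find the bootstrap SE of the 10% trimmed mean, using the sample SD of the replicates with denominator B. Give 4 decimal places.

SE* = 0.6649

Bootstrap SE is the standard deviation of the 8 replicate 10% trimmed means.
Mean of replicates: (7.15 + 7.56 + 6.93 + 6.70 + 5.96 + 6.18 + 5.35 + 6.82) / 8 = 52.65000 / 8 = 6.58125
Sum of squared deviations: (+0.56875)² + (+0.97875)² + (+0.34875)² + (+0.11875)² + (−0.62125)² + (−0.40125)² + (−1.23125)² + (+0.23875)² = 3.53709
Variance = 3.53709 / 8 = 0.44214
SE* = √0.44214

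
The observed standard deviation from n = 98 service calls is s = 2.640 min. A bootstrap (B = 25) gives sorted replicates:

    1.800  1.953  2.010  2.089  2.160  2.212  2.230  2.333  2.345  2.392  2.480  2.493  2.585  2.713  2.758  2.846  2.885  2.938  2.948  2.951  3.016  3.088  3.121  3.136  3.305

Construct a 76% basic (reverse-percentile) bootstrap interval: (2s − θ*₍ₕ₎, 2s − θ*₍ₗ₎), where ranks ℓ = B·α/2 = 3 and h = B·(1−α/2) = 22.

(2.192, 3.270)

Percentile endpoints at ranks 3 and 22: θ*₍3₎ = 2.010, θ*₍22₎ = 3.088.
Basic interval reflects these around s:
  lower = 2 × 2.640 − 3.088 = 2.192
  upper = 2 × 2.640 − 2.010 = 3.270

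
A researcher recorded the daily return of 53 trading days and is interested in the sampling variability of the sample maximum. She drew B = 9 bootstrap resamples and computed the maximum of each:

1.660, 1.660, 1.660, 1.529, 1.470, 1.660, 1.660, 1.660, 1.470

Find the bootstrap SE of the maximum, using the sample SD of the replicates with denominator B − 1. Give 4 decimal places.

Bootstrap SE is the standard deviation of the 9 replicate maximums.
Mean of replicates: (1.660 + 1.660 + 1.660 + 1.529 + 1.470 + 1.660 + 1.660 + 1.660 + 1.470) / 9 = 14.429000 / 9 = 1.603222
Sum of squared deviations: (+0.056778)² + (+0.056778)² + (+0.056778)² + (−0.074222)² + (−0.133222)² + (+0.056778)² + (+0.056778)² + (+0.056778)² + (−0.133222)² = 0.060348
Variance = 0.060348 / 8 = 0.007543
SE* = √0.007543

SE* = 0.0869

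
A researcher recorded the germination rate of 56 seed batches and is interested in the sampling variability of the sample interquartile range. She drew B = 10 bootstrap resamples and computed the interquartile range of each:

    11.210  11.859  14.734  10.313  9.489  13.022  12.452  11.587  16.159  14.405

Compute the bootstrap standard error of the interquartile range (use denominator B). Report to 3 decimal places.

SE* = 1.976

Bootstrap SE is the standard deviation of the 10 replicate interquartile ranges.
Mean of replicates: (11.210 + 11.859 + 14.734 + 10.313 + 9.489 + 13.022 + 12.452 + 11.587 + 16.159 + 14.405) / 10 = 125.2300 / 10 = 12.5230
Sum of squared deviations: (−1.3130)² + (−0.6640)² + (+2.2110)² + (−2.2100)² + (−3.0340)² + (+0.4990)² + (−0.0710)² + (−0.9360)² + (+3.6360)² + (+1.8820)² = 39.0352
Variance = 39.0352 / 10 = 3.9035
SE* = √3.9035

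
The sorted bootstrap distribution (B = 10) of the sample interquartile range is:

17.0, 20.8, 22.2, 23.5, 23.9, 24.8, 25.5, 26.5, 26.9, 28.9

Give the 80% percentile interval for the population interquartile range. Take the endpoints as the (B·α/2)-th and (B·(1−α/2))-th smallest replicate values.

(17.0, 26.9)

α = 0.20; lower rank = 10 × 0.100 = 1; upper rank = 10 × 0.900 = 9.
The 1st smallest replicate is 17.0; the 9th is 26.9.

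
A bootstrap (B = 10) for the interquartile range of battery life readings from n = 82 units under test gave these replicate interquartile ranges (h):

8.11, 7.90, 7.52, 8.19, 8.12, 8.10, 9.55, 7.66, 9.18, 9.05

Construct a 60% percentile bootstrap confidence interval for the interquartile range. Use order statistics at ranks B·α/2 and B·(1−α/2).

Sorted replicates: 7.52, 7.66, 7.90, 8.10, 8.11, 8.12, 8.19, 9.05, 9.18, 9.55
α = 0.40; lower rank = 10 × 0.200 = 2; upper rank = 10 × 0.800 = 8.
The 2nd smallest replicate is 7.66; the 8th is 9.05.

(7.66, 9.05)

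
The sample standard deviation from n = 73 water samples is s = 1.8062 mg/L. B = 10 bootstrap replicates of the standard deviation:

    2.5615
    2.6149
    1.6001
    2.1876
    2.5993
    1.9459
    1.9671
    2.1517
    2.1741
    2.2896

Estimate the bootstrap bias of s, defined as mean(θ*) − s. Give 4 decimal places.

bias = +0.4030

mean(θ*) = (2.5615 + 2.6149 + 1.6001 + 2.1876 + 2.5993 + 1.9459 + 1.9671 + 2.1517 + 2.1741 + 2.2896) / 10 = 2.20918
bias = 2.20918 − 1.8062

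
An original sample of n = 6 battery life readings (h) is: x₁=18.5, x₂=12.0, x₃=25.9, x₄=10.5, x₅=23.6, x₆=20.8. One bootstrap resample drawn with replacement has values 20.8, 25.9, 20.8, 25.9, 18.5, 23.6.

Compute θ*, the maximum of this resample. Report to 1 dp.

Maximum = 25.9

θ* = 25.9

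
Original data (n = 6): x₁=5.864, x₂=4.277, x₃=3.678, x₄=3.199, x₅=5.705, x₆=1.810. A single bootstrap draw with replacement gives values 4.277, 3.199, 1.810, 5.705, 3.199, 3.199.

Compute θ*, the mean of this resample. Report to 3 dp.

θ* = 3.565

Mean = (4.277 + 3.199 + 1.810 + 5.705 + 3.199 + 3.199) / 6 = 21.3890 / 6 = 3.565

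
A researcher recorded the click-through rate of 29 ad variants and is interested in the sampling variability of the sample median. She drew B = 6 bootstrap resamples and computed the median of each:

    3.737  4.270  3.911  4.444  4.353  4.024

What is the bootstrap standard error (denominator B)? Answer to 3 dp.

SE* = 0.252

Bootstrap SE is the standard deviation of the 6 replicate medians.
Mean of replicates: (3.737 + 4.270 + 3.911 + 4.444 + 4.353 + 4.024) / 6 = 24.7390 / 6 = 4.1232
Sum of squared deviations: (−0.3862)² + (+0.1468)² + (−0.2122)² + (+0.3208)² + (+0.2298)² + (−0.0992)² = 0.3813
Variance = 0.3813 / 6 = 0.0635
SE* = √0.0635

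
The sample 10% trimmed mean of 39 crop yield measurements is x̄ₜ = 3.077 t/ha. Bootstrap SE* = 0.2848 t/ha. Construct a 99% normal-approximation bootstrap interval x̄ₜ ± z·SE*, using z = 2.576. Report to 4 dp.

(2.3434, 3.8106)

Margin = 2.576 × 0.2848 = 0.73364
Interval: 3.077 ± 0.73364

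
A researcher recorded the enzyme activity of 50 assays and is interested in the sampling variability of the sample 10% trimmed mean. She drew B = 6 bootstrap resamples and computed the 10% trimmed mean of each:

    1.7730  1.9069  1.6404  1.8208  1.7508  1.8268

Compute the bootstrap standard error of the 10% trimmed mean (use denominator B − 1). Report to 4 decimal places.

SE* = 0.0896

Bootstrap SE is the standard deviation of the 6 replicate 10% trimmed means.
Mean of replicates: (1.7730 + 1.9069 + 1.6404 + 1.8208 + 1.7508 + 1.8268) / 6 = 10.71870 / 6 = 1.78645
Sum of squared deviations: (−0.01345)² + (+0.12045)² + (−0.14605)² + (+0.03435)² + (−0.03565)² + (+0.04035)² = 0.04010
Variance = 0.04010 / 5 = 0.00802
SE* = √0.00802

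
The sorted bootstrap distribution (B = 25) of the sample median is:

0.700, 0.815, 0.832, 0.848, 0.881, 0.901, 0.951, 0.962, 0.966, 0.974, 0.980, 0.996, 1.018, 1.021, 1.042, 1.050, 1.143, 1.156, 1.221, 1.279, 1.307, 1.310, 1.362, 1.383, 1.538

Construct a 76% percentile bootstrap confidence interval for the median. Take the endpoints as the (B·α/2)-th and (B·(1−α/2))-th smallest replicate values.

α = 0.24; lower rank = 25 × 0.120 = 3; upper rank = 25 × 0.880 = 22.
The 3rd smallest replicate is 0.832; the 22nd is 1.310.

(0.832, 1.310)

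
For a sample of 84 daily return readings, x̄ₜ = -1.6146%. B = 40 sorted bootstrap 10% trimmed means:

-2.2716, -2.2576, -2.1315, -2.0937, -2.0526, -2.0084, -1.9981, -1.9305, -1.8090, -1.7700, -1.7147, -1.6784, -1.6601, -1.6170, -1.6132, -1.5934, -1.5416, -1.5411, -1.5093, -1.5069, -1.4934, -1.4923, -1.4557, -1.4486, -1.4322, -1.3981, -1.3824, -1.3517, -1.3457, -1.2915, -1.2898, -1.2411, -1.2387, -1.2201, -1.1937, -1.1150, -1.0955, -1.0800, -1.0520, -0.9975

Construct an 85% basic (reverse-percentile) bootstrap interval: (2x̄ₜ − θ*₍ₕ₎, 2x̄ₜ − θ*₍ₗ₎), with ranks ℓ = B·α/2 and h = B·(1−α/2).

(-2.1337, -1.0977)

Percentile endpoints at ranks 3 and 37: θ*₍3₎ = -2.1315, θ*₍37₎ = -1.0955.
Basic interval reflects these around x̄ₜ:
  lower = 2 × -1.6146 − -1.0955 = -2.1337
  upper = 2 × -1.6146 − -2.1315 = -1.0977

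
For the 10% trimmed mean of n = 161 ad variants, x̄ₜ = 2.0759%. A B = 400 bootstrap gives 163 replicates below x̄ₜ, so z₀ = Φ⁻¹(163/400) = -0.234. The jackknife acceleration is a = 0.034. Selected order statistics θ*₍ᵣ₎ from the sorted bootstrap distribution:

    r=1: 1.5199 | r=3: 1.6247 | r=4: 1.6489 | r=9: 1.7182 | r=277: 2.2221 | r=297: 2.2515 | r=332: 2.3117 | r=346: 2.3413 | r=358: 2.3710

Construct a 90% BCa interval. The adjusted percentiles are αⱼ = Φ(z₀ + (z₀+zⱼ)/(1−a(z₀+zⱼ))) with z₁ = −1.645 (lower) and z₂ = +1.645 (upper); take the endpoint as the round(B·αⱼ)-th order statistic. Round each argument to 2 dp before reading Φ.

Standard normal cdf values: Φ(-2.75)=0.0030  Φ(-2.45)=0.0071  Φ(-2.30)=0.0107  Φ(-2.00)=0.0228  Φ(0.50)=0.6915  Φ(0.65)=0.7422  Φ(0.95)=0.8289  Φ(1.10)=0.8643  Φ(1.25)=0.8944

Lower: z₀ + z₁ = -0.234 + (-1.645) = -1.879; 1 − a(z₀+z₁) = 1 − (0.034)(-1.879) = 1.0639; argument = -0.234 + (-1.879)/1.0639 = -2.0002 → -2.00.
α₁ = Φ(-2.00) = 0.0228; rank = round(400 × 0.0228) = 9; θ*₍9₎ = 1.7182.
Upper: z₀ + z₂ = 1.411; 1 − a(z₀+z₂) = 0.9520; argument = 1.2481 → 1.25; α₂ = 0.8944; rank = 358; θ*₍358₎ = 2.3710.

(1.7182, 2.3710)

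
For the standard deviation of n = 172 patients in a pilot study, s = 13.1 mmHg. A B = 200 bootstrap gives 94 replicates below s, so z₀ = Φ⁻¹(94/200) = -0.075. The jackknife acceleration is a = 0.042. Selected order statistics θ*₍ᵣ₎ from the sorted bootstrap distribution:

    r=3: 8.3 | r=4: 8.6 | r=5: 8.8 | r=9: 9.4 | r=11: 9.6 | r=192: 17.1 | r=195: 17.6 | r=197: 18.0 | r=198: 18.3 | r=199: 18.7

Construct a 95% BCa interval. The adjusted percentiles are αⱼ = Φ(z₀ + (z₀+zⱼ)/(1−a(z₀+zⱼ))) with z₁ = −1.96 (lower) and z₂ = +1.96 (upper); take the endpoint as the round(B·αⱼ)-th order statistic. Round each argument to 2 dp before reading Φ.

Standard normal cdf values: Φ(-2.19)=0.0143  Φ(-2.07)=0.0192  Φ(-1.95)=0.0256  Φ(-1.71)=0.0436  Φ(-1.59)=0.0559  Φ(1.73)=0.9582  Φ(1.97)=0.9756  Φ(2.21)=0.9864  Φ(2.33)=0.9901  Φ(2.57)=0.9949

Lower: z₀ + z₁ = -0.075 + (-1.960) = -2.035; 1 − a(z₀+z₁) = 1 − (0.042)(-2.035) = 1.0855; argument = -0.075 + (-2.035)/1.0855 = -1.9498 → -1.95.
α₁ = Φ(-1.95) = 0.0256; rank = round(200 × 0.0256) = 5; θ*₍5₎ = 8.8.
Upper: z₀ + z₂ = 1.885; 1 − a(z₀+z₂) = 0.9208; argument = 1.9721 → 1.97; α₂ = 0.9756; rank = 195; θ*₍195₎ = 17.6.

(8.8, 17.6)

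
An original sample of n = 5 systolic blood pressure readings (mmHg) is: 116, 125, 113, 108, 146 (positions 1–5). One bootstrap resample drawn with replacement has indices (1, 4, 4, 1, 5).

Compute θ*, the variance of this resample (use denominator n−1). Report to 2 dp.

Resample values: 116, 108, 108, 116, 146.
Mean = 118.8000; sum of squared deviations = 988.8000
s² = 988.8000 / 4 = 247.2000

θ* = 247.20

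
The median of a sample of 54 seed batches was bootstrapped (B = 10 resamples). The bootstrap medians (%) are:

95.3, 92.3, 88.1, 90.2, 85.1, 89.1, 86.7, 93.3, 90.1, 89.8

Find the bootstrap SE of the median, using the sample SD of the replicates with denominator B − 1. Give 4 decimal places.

Bootstrap SE is the standard deviation of the 10 replicate medians.
Mean of replicates: (95.3 + 92.3 + 88.1 + 90.2 + 85.1 + 89.1 + 86.7 + 93.3 + 90.1 + 89.8) / 10 = 900.00000 / 10 = 90.00000
Sum of squared deviations: (+5.30000)² + (+2.30000)² + (−1.90000)² + (+0.20000)² + (−4.90000)² + (−0.90000)² + (−3.30000)² + (+3.30000)² + (+0.10000)² + (−0.20000)² = 83.68000
Variance = 83.68000 / 9 = 9.29778
SE* = √9.29778

SE* = 3.0492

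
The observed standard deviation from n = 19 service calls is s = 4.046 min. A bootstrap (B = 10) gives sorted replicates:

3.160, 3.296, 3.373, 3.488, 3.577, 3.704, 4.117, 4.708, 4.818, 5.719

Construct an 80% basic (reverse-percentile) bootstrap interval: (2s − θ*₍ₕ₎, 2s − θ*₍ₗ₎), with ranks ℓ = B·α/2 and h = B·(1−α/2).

(3.274, 4.932)

Percentile endpoints at ranks 1 and 9: θ*₍1₎ = 3.160, θ*₍9₎ = 4.818.
Basic interval reflects these around s:
  lower = 2 × 4.046 − 4.818 = 3.274
  upper = 2 × 4.046 − 3.160 = 4.932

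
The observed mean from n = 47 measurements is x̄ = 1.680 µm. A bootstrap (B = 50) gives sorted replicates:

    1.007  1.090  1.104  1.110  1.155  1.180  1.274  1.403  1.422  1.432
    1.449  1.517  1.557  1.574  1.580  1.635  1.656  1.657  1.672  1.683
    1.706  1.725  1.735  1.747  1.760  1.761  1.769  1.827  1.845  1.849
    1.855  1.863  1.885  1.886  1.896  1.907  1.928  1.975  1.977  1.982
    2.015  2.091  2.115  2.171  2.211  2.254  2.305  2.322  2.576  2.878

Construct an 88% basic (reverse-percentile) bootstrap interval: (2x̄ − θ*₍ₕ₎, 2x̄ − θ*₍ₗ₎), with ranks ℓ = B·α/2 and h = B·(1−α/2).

Percentile endpoints at ranks 3 and 47: θ*₍3₎ = 1.104, θ*₍47₎ = 2.305.
Basic interval reflects these around x̄:
  lower = 2 × 1.680 − 2.305 = 1.055
  upper = 2 × 1.680 − 1.104 = 2.256

(1.055, 2.256)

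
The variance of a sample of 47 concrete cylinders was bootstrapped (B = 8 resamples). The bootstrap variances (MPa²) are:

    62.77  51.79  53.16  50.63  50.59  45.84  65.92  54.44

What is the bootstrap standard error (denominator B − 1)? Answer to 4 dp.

Bootstrap SE is the standard deviation of the 8 replicate variances.
Mean of replicates: (62.77 + 51.79 + 53.16 + 50.63 + 50.59 + 45.84 + 65.92 + 54.44) / 8 = 435.14000 / 8 = 54.39250
Sum of squared deviations: (+8.37750)² + (−2.60250)² + (−1.23250)² + (−3.76250)² + (−3.80250)² + (−8.55250)² + (+11.52750)² + (+0.04750)² = 313.12075
Variance = 313.12075 / 7 = 44.73154
SE* = √44.73154

SE* = 6.6882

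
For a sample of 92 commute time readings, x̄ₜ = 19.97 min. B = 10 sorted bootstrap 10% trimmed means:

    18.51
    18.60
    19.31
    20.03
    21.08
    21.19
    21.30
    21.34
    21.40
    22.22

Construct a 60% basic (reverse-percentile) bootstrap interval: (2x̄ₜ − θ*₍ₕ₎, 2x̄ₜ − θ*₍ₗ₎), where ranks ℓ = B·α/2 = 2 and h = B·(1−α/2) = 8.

(18.60, 21.34)

Percentile endpoints at ranks 2 and 8: θ*₍2₎ = 18.60, θ*₍8₎ = 21.34.
Basic interval reflects these around x̄ₜ:
  lower = 2 × 19.97 − 21.34 = 18.60
  upper = 2 × 19.97 − 18.60 = 21.34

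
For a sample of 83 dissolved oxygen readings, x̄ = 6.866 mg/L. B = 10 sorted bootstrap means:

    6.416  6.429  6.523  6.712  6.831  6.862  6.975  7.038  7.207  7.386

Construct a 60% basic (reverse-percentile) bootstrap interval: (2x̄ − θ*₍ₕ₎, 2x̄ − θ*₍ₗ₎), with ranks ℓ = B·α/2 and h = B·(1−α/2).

Percentile endpoints at ranks 2 and 8: θ*₍2₎ = 6.429, θ*₍8₎ = 7.038.
Basic interval reflects these around x̄:
  lower = 2 × 6.866 − 7.038 = 6.694
  upper = 2 × 6.866 − 6.429 = 7.303

(6.694, 7.303)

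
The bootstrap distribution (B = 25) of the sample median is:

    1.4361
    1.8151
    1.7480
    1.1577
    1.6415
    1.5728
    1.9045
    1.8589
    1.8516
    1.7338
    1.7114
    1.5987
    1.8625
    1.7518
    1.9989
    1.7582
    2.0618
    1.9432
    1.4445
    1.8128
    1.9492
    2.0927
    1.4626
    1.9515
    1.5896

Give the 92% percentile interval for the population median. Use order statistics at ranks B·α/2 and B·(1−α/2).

(1.1577, 2.0618)

Sorted replicates: 1.1577, 1.4361, 1.4445, 1.4626, 1.5728, 1.5896, 1.5987, 1.6415, 1.7114, 1.7338, 1.7480, 1.7518, 1.7582, 1.8128, 1.8151, 1.8516, 1.8589, 1.8625, 1.9045, 1.9432, 1.9492, 1.9515, 1.9989, 2.0618, 2.0927
α = 0.08; lower rank = 25 × 0.040 = 1; upper rank = 25 × 0.960 = 24.
The 1st smallest replicate is 1.1577; the 24th is 2.0618.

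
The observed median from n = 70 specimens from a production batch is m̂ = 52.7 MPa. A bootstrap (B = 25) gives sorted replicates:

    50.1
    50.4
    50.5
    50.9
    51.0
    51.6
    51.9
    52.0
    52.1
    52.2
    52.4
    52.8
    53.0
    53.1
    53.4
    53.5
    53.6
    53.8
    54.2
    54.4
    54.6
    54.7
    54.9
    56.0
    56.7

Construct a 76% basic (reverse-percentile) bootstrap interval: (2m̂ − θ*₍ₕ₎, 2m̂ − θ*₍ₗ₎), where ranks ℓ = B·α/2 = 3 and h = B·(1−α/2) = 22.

Percentile endpoints at ranks 3 and 22: θ*₍3₎ = 50.5, θ*₍22₎ = 54.7.
Basic interval reflects these around m̂:
  lower = 2 × 52.7 − 54.7 = 50.7
  upper = 2 × 52.7 − 50.5 = 54.9

(50.7, 54.9)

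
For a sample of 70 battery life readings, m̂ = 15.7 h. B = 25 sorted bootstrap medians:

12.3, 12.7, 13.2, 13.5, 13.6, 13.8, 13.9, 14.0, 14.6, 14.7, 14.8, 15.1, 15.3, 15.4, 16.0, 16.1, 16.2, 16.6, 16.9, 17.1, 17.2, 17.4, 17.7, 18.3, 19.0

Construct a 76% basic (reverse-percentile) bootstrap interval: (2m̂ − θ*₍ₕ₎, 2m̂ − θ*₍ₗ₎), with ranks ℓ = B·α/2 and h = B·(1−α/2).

(14.0, 18.2)

Percentile endpoints at ranks 3 and 22: θ*₍3₎ = 13.2, θ*₍22₎ = 17.4.
Basic interval reflects these around m̂:
  lower = 2 × 15.7 − 17.4 = 14.0
  upper = 2 × 15.7 − 13.2 = 18.2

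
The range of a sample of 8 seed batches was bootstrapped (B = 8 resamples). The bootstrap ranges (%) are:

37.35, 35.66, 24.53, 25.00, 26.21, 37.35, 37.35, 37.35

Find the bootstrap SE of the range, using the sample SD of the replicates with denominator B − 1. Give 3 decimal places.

Bootstrap SE is the standard deviation of the 8 replicate ranges.
Mean of replicates: (37.35 + 35.66 + 24.53 + 25.00 + 26.21 + 37.35 + 37.35 + 37.35) / 8 = 260.8000 / 8 = 32.6000
Sum of squared deviations: (+4.7500)² + (+3.0600)² + (−8.0700)² + (−7.6000)² + (−6.3900)² + (+4.7500)² + (+4.7500)² + (+4.7500)² = 263.3306
Variance = 263.3306 / 7 = 37.6187
SE* = √37.6187

SE* = 6.133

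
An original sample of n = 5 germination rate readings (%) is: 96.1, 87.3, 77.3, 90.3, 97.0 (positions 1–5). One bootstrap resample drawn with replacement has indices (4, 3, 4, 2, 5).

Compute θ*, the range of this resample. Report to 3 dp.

θ* = 19.700

Resample values: 90.3, 77.3, 90.3, 87.3, 97.0.
Range = 97.0 − 77.3 = 19.700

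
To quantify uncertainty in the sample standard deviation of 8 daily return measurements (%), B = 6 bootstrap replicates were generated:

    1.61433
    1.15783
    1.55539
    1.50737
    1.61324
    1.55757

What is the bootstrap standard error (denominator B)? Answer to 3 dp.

Bootstrap SE is the standard deviation of the 6 replicate standard deviations.
Mean of replicates: (1.61433 + 1.15783 + 1.55539 + 1.50737 + 1.61324 + 1.55757) / 6 = 9.005730 / 6 = 1.500955
Sum of squared deviations: (+0.113375)² + (−0.343125)² + (+0.054435)² + (+0.006415)² + (+0.112285)² + (+0.056615)² = 0.149406
Variance = 0.149406 / 6 = 0.024901
SE* = √0.024901

SE* = 0.158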